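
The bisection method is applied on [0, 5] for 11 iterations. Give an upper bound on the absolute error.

Bisection error bound: |error| ≤ (b-a)/2^n
|error| ≤ (5 - 0)/2^11 = 5/2^11
|error| ≤ 0.0024414062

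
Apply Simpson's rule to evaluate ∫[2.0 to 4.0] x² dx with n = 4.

f(x) = x²
a = 2.0, b = 4.0, n = 4
h = (b - a)/n = 0.500000

Simpson's rule: (h/3)[f(x₀) + 4f(x₁) + 2f(x₂) + ... + f(xₙ)]

x_0 = 2.0000, f(x_0) = 4.000000, coefficient = 1
x_1 = 2.5000, f(x_1) = 6.250000, coefficient = 4
x_2 = 3.0000, f(x_2) = 9.000000, coefficient = 2
x_3 = 3.5000, f(x_3) = 12.250000, coefficient = 4
x_4 = 4.0000, f(x_4) = 16.000000, coefficient = 1

I ≈ (0.500000/3) × 112.000000 = 18.666667
Exact value: 18.666667
Error: 0.000000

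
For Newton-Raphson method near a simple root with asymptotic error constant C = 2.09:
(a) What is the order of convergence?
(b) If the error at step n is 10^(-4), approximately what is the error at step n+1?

(a) Newton-Raphson has quadratic (order 2) convergence near simple roots.
    This means |e_{n+1}| ≈ C|e_n|².

(b) With |e_n| = 10^(-4) and C = 2.09:
    |e_{n+1}| ≈ 2.09 × (10^(-4))² = 2.09 × 10^(-8)

(a) 2 (quadratic); (b) |e_{n+1}| ≈ 2.090e-08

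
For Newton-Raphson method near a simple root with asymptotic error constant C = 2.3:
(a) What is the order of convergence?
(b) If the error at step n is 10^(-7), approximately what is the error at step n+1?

(a) Newton-Raphson has quadratic (order 2) convergence near simple roots.
    This means |e_{n+1}| ≈ C|e_n|².

(b) With |e_n| = 10^(-7) and C = 2.3:
    |e_{n+1}| ≈ 2.3 × (10^(-7))² = 2.3 × 10^(-14)

(a) 2 (quadratic); (b) |e_{n+1}| ≈ 2.300e-14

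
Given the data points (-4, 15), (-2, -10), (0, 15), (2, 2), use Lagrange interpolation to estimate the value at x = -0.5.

Lagrange interpolation formula:
P(x) = Σ yᵢ × Lᵢ(x)
where Lᵢ(x) = Π_{j≠i} (x - xⱼ)/(xᵢ - xⱼ)

L_0(-0.5) = (-0.5 - (-2))/(-4 - (-2)) × (-0.5 - 0)/(-4 - 0) × (-0.5 - 2)/(-4 - 2) = -0.039062
L_1(-0.5) = (-0.5 - (-4))/(-2 - (-4)) × (-0.5 - 0)/(-2 - 0) × (-0.5 - 2)/(-2 - 2) = 0.273438
L_2(-0.5) = (-0.5 - (-4))/(0 - (-4)) × (-0.5 - (-2))/(0 - (-2)) × (-0.5 - 2)/(0 - 2) = 0.820312
L_3(-0.5) = (-0.5 - (-4))/(2 - (-4)) × (-0.5 - (-2))/(2 - (-2)) × (-0.5 - 0)/(2 - 0) = -0.054688

P(-0.5) = 15×L_0(-0.5) + (-10)×L_1(-0.5) + 15×L_2(-0.5) + 2×L_3(-0.5)
P(-0.5) = 8.875000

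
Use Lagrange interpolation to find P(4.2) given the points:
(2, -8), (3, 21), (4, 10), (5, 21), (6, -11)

Lagrange interpolation formula:
P(x) = Σ yᵢ × Lᵢ(x)
where Lᵢ(x) = Π_{j≠i} (x - xⱼ)/(xᵢ - xⱼ)

L_0(4.2) = (4.2 - 3)/(2 - 3) × (4.2 - 4)/(2 - 4) × (4.2 - 5)/(2 - 5) × (4.2 - 6)/(2 - 6) = 0.014400
L_1(4.2) = (4.2 - 2)/(3 - 2) × (4.2 - 4)/(3 - 4) × (4.2 - 5)/(3 - 5) × (4.2 - 6)/(3 - 6) = -0.105600
L_2(4.2) = (4.2 - 2)/(4 - 2) × (4.2 - 3)/(4 - 3) × (4.2 - 5)/(4 - 5) × (4.2 - 6)/(4 - 6) = 0.950400
L_3(4.2) = (4.2 - 2)/(5 - 2) × (4.2 - 3)/(5 - 3) × (4.2 - 4)/(5 - 4) × (4.2 - 6)/(5 - 6) = 0.158400
L_4(4.2) = (4.2 - 2)/(6 - 2) × (4.2 - 3)/(6 - 3) × (4.2 - 4)/(6 - 4) × (4.2 - 5)/(6 - 5) = -0.017600

P(4.2) = (-8)×L_0(4.2) + 21×L_1(4.2) + 10×L_2(4.2) + 21×L_3(4.2) + (-11)×L_4(4.2)
P(4.2) = 10.691200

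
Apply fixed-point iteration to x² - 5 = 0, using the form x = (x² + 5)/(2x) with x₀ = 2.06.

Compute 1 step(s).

Equation: x² - 5 = 0
Fixed-point form: x = (x² + 5)/(2x)
x₀ = 2.06

x_1 = g(2.060000) = 2.243592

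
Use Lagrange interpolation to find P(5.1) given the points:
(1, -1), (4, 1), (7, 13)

Lagrange interpolation formula:
P(x) = Σ yᵢ × Lᵢ(x)
where Lᵢ(x) = Π_{j≠i} (x - xⱼ)/(xᵢ - xⱼ)

L_0(5.1) = (5.1 - 4)/(1 - 4) × (5.1 - 7)/(1 - 7) = -0.116111
L_1(5.1) = (5.1 - 1)/(4 - 1) × (5.1 - 7)/(4 - 7) = 0.865556
L_2(5.1) = (5.1 - 1)/(7 - 1) × (5.1 - 4)/(7 - 4) = 0.250556

P(5.1) = (-1)×L_0(5.1) + 1×L_1(5.1) + 13×L_2(5.1)
P(5.1) = 4.238889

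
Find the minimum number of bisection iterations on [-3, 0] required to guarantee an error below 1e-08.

We need (b-a)/2^n ≤ 1e-08
(0 - (-3))/2^n ≤ 1e-08
3/2^n ≤ 1e-08
2^n ≥ 300000000
n ≥ log₂(300000000) = 28.16
n ≥ 29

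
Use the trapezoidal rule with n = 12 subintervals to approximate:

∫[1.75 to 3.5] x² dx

f(x) = x²
a = 1.75, b = 3.5, n = 12
h = (b - a)/n = 0.145833

Trapezoidal rule: (h/2)[f(x₀) + 2f(x₁) + 2f(x₂) + ... + f(xₙ)]

x_0 = 1.7500, f(x_0) = 3.062500, coefficient = 1
x_1 = 1.8958, f(x_1) = 3.594184, coefficient = 2
x_2 = 2.0417, f(x_2) = 4.168403, coefficient = 2
x_3 = 2.1875, f(x_3) = 4.785156, coefficient = 2
x_4 = 2.3333, f(x_4) = 5.444444, coefficient = 2
x_5 = 2.4792, f(x_5) = 6.146267, coefficient = 2
x_6 = 2.6250, f(x_6) = 6.890625, coefficient = 2
x_7 = 2.7708, f(x_7) = 7.677517, coefficient = 2
x_8 = 2.9167, f(x_8) = 8.506944, coefficient = 2
x_9 = 3.0625, f(x_9) = 9.378906, coefficient = 2
x_10 = 3.2083, f(x_10) = 10.293403, coefficient = 2
x_11 = 3.3542, f(x_11) = 11.250434, coefficient = 2
x_12 = 3.5000, f(x_12) = 12.250000, coefficient = 1

I ≈ (0.145833/2) × 171.585069 = 12.511411
Exact value: 12.505208
Error: 0.006203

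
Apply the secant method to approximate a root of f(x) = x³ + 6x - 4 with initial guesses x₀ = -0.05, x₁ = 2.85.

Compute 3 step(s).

f(x) = x³ + 6x - 4
x₀ = -0.05, x₁ = 2.85

Secant formula: x_{n+1} = x_n - f(x_n)(x_n - x_{n-1})/(f(x_n) - f(x_{n-1}))

Iteration 1:
  f(-0.050000) = -4.300125
  f(2.850000) = 36.249125
  x_2 = 2.850000 - 36.249125×(2.850000 - (-0.050000))/(36.249125 - (-4.300125))
       = 0.257536
Iteration 2:
  f(2.850000) = 36.249125
  f(0.257536) = -2.437702
  x_3 = 0.257536 - (-2.437702)×(0.257536 - 2.850000)/(-2.437702 - 36.249125)
       = 0.420890
Iteration 3:
  f(0.257536) = -2.437702
  f(0.420890) = -1.400098
  x_4 = 0.420890 - (-1.400098)×(0.420890 - 0.257536)/(-1.400098 - (-2.437702))
       = 0.641313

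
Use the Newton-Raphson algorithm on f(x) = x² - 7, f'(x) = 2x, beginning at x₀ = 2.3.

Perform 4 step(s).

f(x) = x² - 7
f'(x) = 2x
x₀ = 2.3

Newton-Raphson formula: x_{n+1} = x_n - f(x_n)/f'(x_n)

Iteration 1:
  f(2.300000) = -1.710000
  f'(2.300000) = 4.600000
  x_1 = 2.300000 - (-1.710000)/4.600000 = 2.671739
Iteration 2:
  f(2.671739) = 0.138190
  f'(2.671739) = 5.343478
  x_2 = 2.671739 - 0.138190/5.343478 = 2.645878
Iteration 3:
  f(2.645878) = 0.000669
  f'(2.645878) = 5.291755
  x_3 = 2.645878 - 0.000669/5.291755 = 2.645751
Iteration 4:
  f(2.645751) = 0.000000
  f'(2.645751) = 5.291503
  x_4 = 2.645751 - 0.000000/5.291503 = 2.645751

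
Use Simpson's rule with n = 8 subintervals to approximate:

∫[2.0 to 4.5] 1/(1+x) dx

f(x) = 1/(1+x)
a = 2.0, b = 4.5, n = 8
h = (b - a)/n = 0.312500

Simpson's rule: (h/3)[f(x₀) + 4f(x₁) + 2f(x₂) + ... + f(xₙ)]

x_0 = 2.0000, f(x_0) = 0.333333, coefficient = 1
x_1 = 2.3125, f(x_1) = 0.301887, coefficient = 4
x_2 = 2.6250, f(x_2) = 0.275862, coefficient = 2
x_3 = 2.9375, f(x_3) = 0.253968, coefficient = 4
x_4 = 3.2500, f(x_4) = 0.235294, coefficient = 2
x_5 = 3.5625, f(x_5) = 0.219178, coefficient = 4
x_6 = 3.8750, f(x_6) = 0.205128, coefficient = 2
x_7 = 4.1875, f(x_7) = 0.192771, coefficient = 4
x_8 = 4.5000, f(x_8) = 0.181818, coefficient = 1

I ≈ (0.312500/3) × 5.818937 = 0.606139
Exact value: 0.606136
Error: 0.000003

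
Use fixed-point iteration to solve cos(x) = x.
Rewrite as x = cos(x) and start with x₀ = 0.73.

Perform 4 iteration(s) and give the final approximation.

Equation: cos(x) = x
Fixed-point form: x = cos(x)
x₀ = 0.73

x_1 = g(0.730000) = 0.745174
x_2 = g(0.745174) = 0.734970
x_3 = g(0.734970) = 0.741851
x_4 = g(0.741851) = 0.737219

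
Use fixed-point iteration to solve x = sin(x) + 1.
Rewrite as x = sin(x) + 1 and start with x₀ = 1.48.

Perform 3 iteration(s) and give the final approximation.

Equation: x = sin(x) + 1
Fixed-point form: x = sin(x) + 1
x₀ = 1.48

x_1 = g(1.480000) = 1.995881
x_2 = g(1.995881) = 1.911004
x_3 = g(1.911004) = 1.942685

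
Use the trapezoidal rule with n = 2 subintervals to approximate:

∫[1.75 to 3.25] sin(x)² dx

f(x) = sin(x)²
a = 1.75, b = 3.25, n = 2
h = (b - a)/n = 0.750000

Trapezoidal rule: (h/2)[f(x₀) + 2f(x₁) + 2f(x₂) + ... + f(xₙ)]

x_0 = 1.7500, f(x_0) = 0.968228, coefficient = 1
x_1 = 2.5000, f(x_1) = 0.358169, coefficient = 2
x_2 = 3.2500, f(x_2) = 0.011706, coefficient = 1

I ≈ (0.750000/2) × 1.696272 = 0.636102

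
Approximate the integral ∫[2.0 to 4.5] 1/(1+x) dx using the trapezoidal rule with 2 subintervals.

f(x) = 1/(1+x)
a = 2.0, b = 4.5, n = 2
h = (b - a)/n = 1.250000

Trapezoidal rule: (h/2)[f(x₀) + 2f(x₁) + 2f(x₂) + ... + f(xₙ)]

x_0 = 2.0000, f(x_0) = 0.333333, coefficient = 1
x_1 = 3.2500, f(x_1) = 0.235294, coefficient = 2
x_2 = 4.5000, f(x_2) = 0.181818, coefficient = 1

I ≈ (1.250000/2) × 0.985740 = 0.616087
Exact value: 0.606136
Error: 0.009952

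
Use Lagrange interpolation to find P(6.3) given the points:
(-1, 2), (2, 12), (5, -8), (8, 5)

Lagrange interpolation formula:
P(x) = Σ yᵢ × Lᵢ(x)
where Lᵢ(x) = Π_{j≠i} (x - xⱼ)/(xᵢ - xⱼ)

L_0(6.3) = (6.3 - 2)/(-1 - 2) × (6.3 - 5)/(-1 - 5) × (6.3 - 8)/(-1 - 8) = 0.058660
L_1(6.3) = (6.3 - (-1))/(2 - (-1)) × (6.3 - 5)/(2 - 5) × (6.3 - 8)/(2 - 8) = -0.298759
L_2(6.3) = (6.3 - (-1))/(5 - (-1)) × (6.3 - 2)/(5 - 2) × (6.3 - 8)/(5 - 8) = 0.988204
L_3(6.3) = (6.3 - (-1))/(8 - (-1)) × (6.3 - 2)/(8 - 2) × (6.3 - 5)/(8 - 5) = 0.251895

P(6.3) = 2×L_0(6.3) + 12×L_1(6.3) + (-8)×L_2(6.3) + 5×L_3(6.3)
P(6.3) = -10.113944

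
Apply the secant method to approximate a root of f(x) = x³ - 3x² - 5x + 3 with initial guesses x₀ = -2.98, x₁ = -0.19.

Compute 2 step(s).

f(x) = x³ - 3x² - 5x + 3
x₀ = -2.98, x₁ = -0.19

Secant formula: x_{n+1} = x_n - f(x_n)(x_n - x_{n-1})/(f(x_n) - f(x_{n-1}))

Iteration 1:
  f(-2.980000) = -35.204792
  f(-0.190000) = 3.834841
  x_2 = -0.190000 - 3.834841×(-0.190000 - (-2.980000))/(3.834841 - (-35.204792))
       = -0.464060
Iteration 2:
  f(-0.190000) = 3.834841
  f(-0.464060) = 4.574309
  x_3 = -0.464060 - 4.574309×(-0.464060 - (-0.190000))/(4.574309 - 3.834841)
       = 1.231261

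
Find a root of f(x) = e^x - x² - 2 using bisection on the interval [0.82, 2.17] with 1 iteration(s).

f(x) = e^x - x² - 2
Initial interval: [0.82, 2.17]

Iteration 1:
  c_1 = (0.820000 + 2.170000)/2 = 1.495000
  f(c_1) = f(1.495000) = 0.224312
  f(a) × f(c) < 0, new interval: [0.820000, 1.495000]

After 1 iteration(s), the approximation is c_1 = 1.495000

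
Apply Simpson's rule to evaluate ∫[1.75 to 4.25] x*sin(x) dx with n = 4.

f(x) = x*sin(x)
a = 1.75, b = 4.25, n = 4
h = (b - a)/n = 0.625000

Simpson's rule: (h/3)[f(x₀) + 4f(x₁) + 2f(x₂) + ... + f(xₙ)]

x_0 = 1.7500, f(x_0) = 1.721975, coefficient = 1
x_1 = 2.3750, f(x_1) = 1.647502, coefficient = 4
x_2 = 3.0000, f(x_2) = 0.423360, coefficient = 2
x_3 = 3.6250, f(x_3) = -1.684896, coefficient = 4
x_4 = 4.2500, f(x_4) = -3.803705, coefficient = 1

I ≈ (0.625000/3) × -1.384584 = -0.288455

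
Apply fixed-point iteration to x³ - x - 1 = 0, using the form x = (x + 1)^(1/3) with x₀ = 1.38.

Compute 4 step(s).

Equation: x³ - x - 1 = 0
Fixed-point form: x = (x + 1)^(1/3)
x₀ = 1.38

x_1 = g(1.380000) = 1.335136
x_2 = g(1.335136) = 1.326694
x_3 = g(1.326694) = 1.325093
x_4 = g(1.325093) = 1.324789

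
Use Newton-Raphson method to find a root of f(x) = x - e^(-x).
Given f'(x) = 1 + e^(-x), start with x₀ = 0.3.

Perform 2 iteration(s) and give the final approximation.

f(x) = x - e^(-x)
f'(x) = 1 + e^(-x)
x₀ = 0.3

Newton-Raphson formula: x_{n+1} = x_n - f(x_n)/f'(x_n)

Iteration 1:
  f(0.300000) = -0.440818
  f'(0.300000) = 1.740818
  x_1 = 0.300000 - (-0.440818)/1.740818 = 0.553225
Iteration 2:
  f(0.553225) = -0.021868
  f'(0.553225) = 1.575092
  x_2 = 0.553225 - (-0.021868)/1.575092 = 0.567108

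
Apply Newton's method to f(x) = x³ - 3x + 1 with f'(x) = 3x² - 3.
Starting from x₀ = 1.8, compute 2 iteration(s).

f(x) = x³ - 3x + 1
f'(x) = 3x² - 3
x₀ = 1.8

Newton-Raphson formula: x_{n+1} = x_n - f(x_n)/f'(x_n)

Iteration 1:
  f(1.800000) = 1.432000
  f'(1.800000) = 6.720000
  x_1 = 1.800000 - 1.432000/6.720000 = 1.586905
Iteration 2:
  f(1.586905) = 0.235535
  f'(1.586905) = 4.554800
  x_2 = 1.586905 - 0.235535/4.554800 = 1.535193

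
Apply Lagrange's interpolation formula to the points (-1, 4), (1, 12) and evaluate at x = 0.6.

Lagrange interpolation formula:
P(x) = Σ yᵢ × Lᵢ(x)
where Lᵢ(x) = Π_{j≠i} (x - xⱼ)/(xᵢ - xⱼ)

L_0(0.6) = (0.6 - 1)/(-1 - 1) = 0.200000
L_1(0.6) = (0.6 - (-1))/(1 - (-1)) = 0.800000

P(0.6) = 4×L_0(0.6) + 12×L_1(0.6)
P(0.6) = 10.400000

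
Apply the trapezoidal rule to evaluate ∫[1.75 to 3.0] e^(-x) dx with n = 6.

f(x) = e^(-x)
a = 1.75, b = 3.0, n = 6
h = (b - a)/n = 0.208333

Trapezoidal rule: (h/2)[f(x₀) + 2f(x₁) + 2f(x₂) + ... + f(xₙ)]

x_0 = 1.7500, f(x_0) = 0.173774, coefficient = 1
x_1 = 1.9583, f(x_1) = 0.141093, coefficient = 2
x_2 = 2.1667, f(x_2) = 0.114559, coefficient = 2
x_3 = 2.3750, f(x_3) = 0.093014, coefficient = 2
x_4 = 2.5833, f(x_4) = 0.075522, coefficient = 2
x_5 = 2.7917, f(x_5) = 0.061319, coefficient = 2
x_6 = 3.0000, f(x_6) = 0.049787, coefficient = 1

I ≈ (0.208333/2) × 1.194576 = 0.124435
Exact value: 0.123987
Error: 0.000448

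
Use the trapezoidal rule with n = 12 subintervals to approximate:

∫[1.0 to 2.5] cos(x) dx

f(x) = cos(x)
a = 1.0, b = 2.5, n = 12
h = (b - a)/n = 0.125000

Trapezoidal rule: (h/2)[f(x₀) + 2f(x₁) + 2f(x₂) + ... + f(xₙ)]

x_0 = 1.0000, f(x_0) = 0.540302, coefficient = 1
x_1 = 1.1250, f(x_1) = 0.431177, coefficient = 2
x_2 = 1.2500, f(x_2) = 0.315322, coefficient = 2
x_3 = 1.3750, f(x_3) = 0.194548, coefficient = 2
x_4 = 1.5000, f(x_4) = 0.070737, coefficient = 2
x_5 = 1.6250, f(x_5) = -0.054177, coefficient = 2
x_6 = 1.7500, f(x_6) = -0.178246, coefficient = 2
x_7 = 1.8750, f(x_7) = -0.299534, coefficient = 2
x_8 = 2.0000, f(x_8) = -0.416147, coefficient = 2
x_9 = 2.1250, f(x_9) = -0.526266, coefficient = 2
x_10 = 2.2500, f(x_10) = -0.628174, coefficient = 2
x_11 = 2.3750, f(x_11) = -0.720278, coefficient = 2
x_12 = 2.5000, f(x_12) = -0.801144, coefficient = 1

I ≈ (0.125000/2) × -3.882918 = -0.242682
Exact value: -0.242999
Error: 0.000316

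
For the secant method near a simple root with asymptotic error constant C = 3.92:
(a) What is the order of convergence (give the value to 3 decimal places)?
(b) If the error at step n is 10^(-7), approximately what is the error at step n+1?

(a) Secant method has superlinear convergence with order φ = (1+√5)/2 ≈ 1.618.
    This means |e_{n+1}| ≈ C|e_n|^1.618.

(b) With |e_n| = 10^(-7) and C = 3.92:
    |e_{n+1}| ≈ 3.92 × (10^(-7))^1.618 = 3.92 × 10^(-11.33)

(a) ≈ 1.618 (golden ratio); (b) |e_{n+1}| ≈ 1.849e-11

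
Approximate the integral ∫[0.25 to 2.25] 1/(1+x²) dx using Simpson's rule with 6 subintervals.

f(x) = 1/(1+x²)
a = 0.25, b = 2.25, n = 6
h = (b - a)/n = 0.333333

Simpson's rule: (h/3)[f(x₀) + 4f(x₁) + 2f(x₂) + ... + f(xₙ)]

x_0 = 0.2500, f(x_0) = 0.941176, coefficient = 1
x_1 = 0.5833, f(x_1) = 0.746114, coefficient = 4
x_2 = 0.9167, f(x_2) = 0.543396, coefficient = 2
x_3 = 1.2500, f(x_3) = 0.390244, coefficient = 4
x_4 = 1.5833, f(x_4) = 0.285149, coefficient = 2
x_5 = 1.9167, f(x_5) = 0.213967, coefficient = 4
x_6 = 2.2500, f(x_6) = 0.164948, coefficient = 1

I ≈ (0.333333/3) × 8.164515 = 0.907168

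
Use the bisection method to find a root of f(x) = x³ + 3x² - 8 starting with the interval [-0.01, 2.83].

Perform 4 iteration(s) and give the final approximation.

f(x) = x³ + 3x² - 8
Initial interval: [-0.01, 2.83]

Iteration 1:
  c_1 = (-0.010000 + 2.830000)/2 = 1.410000
  f(c_1) = f(1.410000) = 0.767521
  f(a) × f(c) < 0, new interval: [-0.010000, 1.410000]
Iteration 2:
  c_2 = (-0.010000 + 1.410000)/2 = 0.700000
  f(c_2) = f(0.700000) = -6.187000
  f(a) × f(c) ≥ 0, new interval: [0.700000, 1.410000]
Iteration 3:
  c_3 = (0.700000 + 1.410000)/2 = 1.055000
  f(c_3) = f(1.055000) = -3.486684
  f(a) × f(c) ≥ 0, new interval: [1.055000, 1.410000]
Iteration 4:
  c_4 = (1.055000 + 1.410000)/2 = 1.232500
  f(c_4) = f(1.232500) = -1.570594
  f(a) × f(c) ≥ 0, new interval: [1.232500, 1.410000]

After 4 iteration(s), the approximation is c_4 = 1.232500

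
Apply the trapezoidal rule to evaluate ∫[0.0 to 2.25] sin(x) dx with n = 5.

f(x) = sin(x)
a = 0.0, b = 2.25, n = 5
h = (b - a)/n = 0.450000

Trapezoidal rule: (h/2)[f(x₀) + 2f(x₁) + 2f(x₂) + ... + f(xₙ)]

x_0 = 0.0000, f(x_0) = 0.000000, coefficient = 1
x_1 = 0.4500, f(x_1) = 0.434966, coefficient = 2
x_2 = 0.9000, f(x_2) = 0.783327, coefficient = 2
x_3 = 1.3500, f(x_3) = 0.975723, coefficient = 2
x_4 = 1.8000, f(x_4) = 0.973848, coefficient = 2
x_5 = 2.2500, f(x_5) = 0.778073, coefficient = 1

I ≈ (0.450000/2) × 7.113800 = 1.600605
Exact value: 1.628174
Error: 0.027569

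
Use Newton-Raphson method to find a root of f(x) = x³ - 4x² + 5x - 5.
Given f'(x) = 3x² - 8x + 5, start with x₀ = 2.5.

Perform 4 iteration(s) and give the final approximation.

f(x) = x³ - 4x² + 5x - 5
f'(x) = 3x² - 8x + 5
x₀ = 2.5

Newton-Raphson formula: x_{n+1} = x_n - f(x_n)/f'(x_n)

Iteration 1:
  f(2.500000) = -1.875000
  f'(2.500000) = 3.750000
  x_1 = 2.500000 - (-1.875000)/3.750000 = 3.000000
Iteration 2:
  f(3.000000) = 1.000000
  f'(3.000000) = 8.000000
  x_2 = 3.000000 - 1.000000/8.000000 = 2.875000
Iteration 3:
  f(2.875000) = 0.076172
  f'(2.875000) = 6.796875
  x_3 = 2.875000 - 0.076172/6.796875 = 2.863793
Iteration 4:
  f(2.863793) = 0.000579
  f'(2.863793) = 6.693588
  x_4 = 2.863793 - 0.000579/6.693588 = 2.863707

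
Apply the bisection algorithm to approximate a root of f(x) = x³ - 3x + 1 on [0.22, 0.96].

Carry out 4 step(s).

f(x) = x³ - 3x + 1
Initial interval: [0.22, 0.96]

Iteration 1:
  c_1 = (0.220000 + 0.960000)/2 = 0.590000
  f(c_1) = f(0.590000) = -0.564621
  f(a) × f(c) < 0, new interval: [0.220000, 0.590000]
Iteration 2:
  c_2 = (0.220000 + 0.590000)/2 = 0.405000
  f(c_2) = f(0.405000) = -0.148570
  f(a) × f(c) < 0, new interval: [0.220000, 0.405000]
Iteration 3:
  c_3 = (0.220000 + 0.405000)/2 = 0.312500
  f(c_3) = f(0.312500) = 0.093018
  f(a) × f(c) ≥ 0, new interval: [0.312500, 0.405000]
Iteration 4:
  c_4 = (0.312500 + 0.405000)/2 = 0.358750
  f(c_4) = f(0.358750) = -0.030078
  f(a) × f(c) < 0, new interval: [0.312500, 0.358750]

After 4 iteration(s), the approximation is c_4 = 0.358750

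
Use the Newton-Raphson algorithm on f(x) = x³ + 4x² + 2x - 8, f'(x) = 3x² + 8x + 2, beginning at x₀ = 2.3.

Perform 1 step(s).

f(x) = x³ + 4x² + 2x - 8
f'(x) = 3x² + 8x + 2
x₀ = 2.3

Newton-Raphson formula: x_{n+1} = x_n - f(x_n)/f'(x_n)

Iteration 1:
  f(2.300000) = 29.927000
  f'(2.300000) = 36.270000
  x_1 = 2.300000 - 29.927000/36.270000 = 1.474883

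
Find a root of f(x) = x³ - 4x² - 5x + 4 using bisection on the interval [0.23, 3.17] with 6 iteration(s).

f(x) = x³ - 4x² - 5x + 4
Initial interval: [0.23, 3.17]

Iteration 1:
  c_1 = (0.230000 + 3.170000)/2 = 1.700000
  f(c_1) = f(1.700000) = -11.147000
  f(a) × f(c) < 0, new interval: [0.230000, 1.700000]
Iteration 2:
  c_2 = (0.230000 + 1.700000)/2 = 0.965000
  f(c_2) = f(0.965000) = -3.651268
  f(a) × f(c) < 0, new interval: [0.230000, 0.965000]
Iteration 3:
  c_3 = (0.230000 + 0.965000)/2 = 0.597500
  f(c_3) = f(0.597500) = -0.202214
  f(a) × f(c) < 0, new interval: [0.230000, 0.597500]
Iteration 4:
  c_4 = (0.230000 + 0.597500)/2 = 0.413750
  f(c_4) = f(0.413750) = 1.317323
  f(a) × f(c) ≥ 0, new interval: [0.413750, 0.597500]
Iteration 5:
  c_5 = (0.413750 + 0.597500)/2 = 0.505625
  f(c_5) = f(0.505625) = 0.578515
  f(a) × f(c) ≥ 0, new interval: [0.505625, 0.597500]
Iteration 6:
  c_6 = (0.505625 + 0.597500)/2 = 0.551562
  f(c_6) = f(0.551562) = 0.193100
  f(a) × f(c) ≥ 0, new interval: [0.551562, 0.597500]

After 6 iteration(s), the approximation is c_6 = 0.551562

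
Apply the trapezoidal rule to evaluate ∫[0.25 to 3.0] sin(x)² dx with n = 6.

f(x) = sin(x)²
a = 0.25, b = 3.0, n = 6
h = (b - a)/n = 0.458333

Trapezoidal rule: (h/2)[f(x₀) + 2f(x₁) + 2f(x₂) + ... + f(xₙ)]

x_0 = 0.2500, f(x_0) = 0.061209, coefficient = 1
x_1 = 0.7083, f(x_1) = 0.423240, coefficient = 2
x_2 = 1.1667, f(x_2) = 0.845379, coefficient = 2
x_3 = 1.6250, f(x_3) = 0.997065, coefficient = 2
x_4 = 2.0833, f(x_4) = 0.759518, coefficient = 2
x_5 = 2.5417, f(x_5) = 0.318752, coefficient = 2
x_6 = 3.0000, f(x_6) = 0.019915, coefficient = 1

I ≈ (0.458333/2) × 6.769031 = 1.551236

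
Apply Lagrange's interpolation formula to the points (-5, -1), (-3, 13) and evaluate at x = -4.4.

Lagrange interpolation formula:
P(x) = Σ yᵢ × Lᵢ(x)
where Lᵢ(x) = Π_{j≠i} (x - xⱼ)/(xᵢ - xⱼ)

L_0(-4.4) = (-4.4 - (-3))/(-5 - (-3)) = 0.700000
L_1(-4.4) = (-4.4 - (-5))/(-3 - (-5)) = 0.300000

P(-4.4) = (-1)×L_0(-4.4) + 13×L_1(-4.4)
P(-4.4) = 3.200000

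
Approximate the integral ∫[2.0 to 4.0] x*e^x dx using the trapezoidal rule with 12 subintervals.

f(x) = x*e^x
a = 2.0, b = 4.0, n = 12
h = (b - a)/n = 0.166667

Trapezoidal rule: (h/2)[f(x₀) + 2f(x₁) + 2f(x₂) + ... + f(xₙ)]

x_0 = 2.0000, f(x_0) = 14.778112, coefficient = 1
x_1 = 2.1667, f(x_1) = 18.913133, coefficient = 2
x_2 = 2.3333, f(x_2) = 24.061937, coefficient = 2
x_3 = 2.5000, f(x_3) = 30.456235, coefficient = 2
x_4 = 2.6667, f(x_4) = 38.378443, coefficient = 2
x_5 = 2.8333, f(x_5) = 48.172446, coefficient = 2
x_6 = 3.0000, f(x_6) = 60.256611, coefficient = 2
x_7 = 3.1667, f(x_7) = 75.139484, coefficient = 2
x_8 = 3.3333, f(x_8) = 93.438750, coefficient = 2
x_9 = 3.5000, f(x_9) = 115.904082, coefficient = 2
x_10 = 3.6667, f(x_10) = 143.444708, coefficient = 2
x_11 = 3.8333, f(x_11) = 177.162622, coefficient = 2
x_12 = 4.0000, f(x_12) = 218.392600, coefficient = 1

I ≈ (0.166667/2) × 1883.827614 = 156.985634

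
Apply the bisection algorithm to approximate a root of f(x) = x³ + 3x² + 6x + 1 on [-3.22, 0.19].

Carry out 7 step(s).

f(x) = x³ + 3x² + 6x + 1
Initial interval: [-3.22, 0.19]

Iteration 1:
  c_1 = (-3.220000 + 0.190000)/2 = -1.515000
  f(c_1) = f(-1.515000) = -4.681591
  f(a) × f(c) ≥ 0, new interval: [-1.515000, 0.190000]
Iteration 2:
  c_2 = (-1.515000 + 0.190000)/2 = -0.662500
  f(c_2) = f(-0.662500) = -1.949057
  f(a) × f(c) ≥ 0, new interval: [-0.662500, 0.190000]
Iteration 3:
  c_3 = (-0.662500 + 0.190000)/2 = -0.236250
  f(c_3) = f(-0.236250) = -0.263244
  f(a) × f(c) ≥ 0, new interval: [-0.236250, 0.190000]
Iteration 4:
  c_4 = (-0.236250 + 0.190000)/2 = -0.023125
  f(c_4) = f(-0.023125) = 0.862842
  f(a) × f(c) < 0, new interval: [-0.236250, -0.023125]
Iteration 5:
  c_5 = (-0.236250 + (-0.023125))/2 = -0.129688
  f(c_5) = f(-0.129688) = 0.270150
  f(a) × f(c) < 0, new interval: [-0.236250, -0.129688]
Iteration 6:
  c_6 = (-0.236250 + (-0.129688))/2 = -0.182969
  f(c_6) = f(-0.182969) = -0.003505
  f(a) × f(c) ≥ 0, new interval: [-0.182969, -0.129688]
Iteration 7:
  c_7 = (-0.182969 + (-0.129688))/2 = -0.156328
  f(c_7) = f(-0.156328) = 0.131526
  f(a) × f(c) < 0, new interval: [-0.182969, -0.156328]

After 7 iteration(s), the approximation is c_7 = -0.156328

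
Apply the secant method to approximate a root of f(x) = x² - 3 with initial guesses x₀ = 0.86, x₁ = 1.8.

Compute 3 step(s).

f(x) = x² - 3
x₀ = 0.86, x₁ = 1.8

Secant formula: x_{n+1} = x_n - f(x_n)(x_n - x_{n-1})/(f(x_n) - f(x_{n-1}))

Iteration 1:
  f(0.860000) = -2.260400
  f(1.800000) = 0.240000
  x_2 = 1.800000 - 0.240000×(1.800000 - 0.860000)/(0.240000 - (-2.260400))
       = 1.709774
Iteration 2:
  f(1.800000) = 0.240000
  f(1.709774) = -0.076671
  x_3 = 1.709774 - (-0.076671)×(1.709774 - 1.800000)/(-0.076671 - 0.240000)
       = 1.731620
Iteration 3:
  f(1.709774) = -0.076671
  f(1.731620) = -0.001494
  x_4 = 1.731620 - (-0.001494)×(1.731620 - 1.709774)/(-0.001494 - (-0.076671))
       = 1.732054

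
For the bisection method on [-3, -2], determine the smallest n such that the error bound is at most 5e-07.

We need (b-a)/2^n ≤ 5e-07
(-2 - (-3))/2^n ≤ 5e-07
1/2^n ≤ 5e-07
2^n ≥ 2000000
n ≥ log₂(2000000) = 20.93
n ≥ 21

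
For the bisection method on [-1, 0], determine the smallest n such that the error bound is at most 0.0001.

We need (b-a)/2^n ≤ 0.0001
(0 - (-1))/2^n ≤ 0.0001
1/2^n ≤ 0.0001
2^n ≥ 10000
n ≥ log₂(10000) = 13.29
n ≥ 14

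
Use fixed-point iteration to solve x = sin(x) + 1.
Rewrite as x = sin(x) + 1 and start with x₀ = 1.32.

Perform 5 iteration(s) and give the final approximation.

Equation: x = sin(x) + 1
Fixed-point form: x = sin(x) + 1
x₀ = 1.32

x_1 = g(1.320000) = 1.968715
x_2 = g(1.968715) = 1.921869
x_3 = g(1.921869) = 1.939004
x_4 = g(1.939004) = 1.932974
x_5 = g(1.932974) = 1.935127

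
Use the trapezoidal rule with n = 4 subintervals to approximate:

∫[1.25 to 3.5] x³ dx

f(x) = x³
a = 1.25, b = 3.5, n = 4
h = (b - a)/n = 0.562500

Trapezoidal rule: (h/2)[f(x₀) + 2f(x₁) + 2f(x₂) + ... + f(xₙ)]

x_0 = 1.2500, f(x_0) = 1.953125, coefficient = 1
x_1 = 1.8125, f(x_1) = 5.954346, coefficient = 2
x_2 = 2.3750, f(x_2) = 13.396484, coefficient = 2
x_3 = 2.9375, f(x_3) = 25.347412, coefficient = 2
x_4 = 3.5000, f(x_4) = 42.875000, coefficient = 1

I ≈ (0.562500/2) × 134.224609 = 37.750671
Exact value: 36.905273
Error: 0.845398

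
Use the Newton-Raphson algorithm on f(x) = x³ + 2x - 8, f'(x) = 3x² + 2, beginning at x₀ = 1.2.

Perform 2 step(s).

f(x) = x³ + 2x - 8
f'(x) = 3x² + 2
x₀ = 1.2

Newton-Raphson formula: x_{n+1} = x_n - f(x_n)/f'(x_n)

Iteration 1:
  f(1.200000) = -3.872000
  f'(1.200000) = 6.320000
  x_1 = 1.200000 - (-3.872000)/6.320000 = 1.812658
Iteration 2:
  f(1.812658) = 1.581222
  f'(1.812658) = 11.857190
  x_2 = 1.812658 - 1.581222/11.857190 = 1.679303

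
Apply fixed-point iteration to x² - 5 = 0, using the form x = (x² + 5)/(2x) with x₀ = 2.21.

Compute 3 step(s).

Equation: x² - 5 = 0
Fixed-point form: x = (x² + 5)/(2x)
x₀ = 2.21

x_1 = g(2.210000) = 2.236222
x_2 = g(2.236222) = 2.236068
x_3 = g(2.236068) = 2.236068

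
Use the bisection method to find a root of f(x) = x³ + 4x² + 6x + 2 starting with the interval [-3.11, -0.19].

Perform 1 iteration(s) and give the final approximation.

f(x) = x³ + 4x² + 6x + 2
Initial interval: [-3.11, -0.19]

Iteration 1:
  c_1 = (-3.110000 + (-0.190000))/2 = -1.650000
  f(c_1) = f(-1.650000) = -1.502125
  f(a) × f(c) ≥ 0, new interval: [-1.650000, -0.190000]

After 1 iteration(s), the approximation is c_1 = -1.650000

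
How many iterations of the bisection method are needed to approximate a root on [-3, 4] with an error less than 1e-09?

We need (b-a)/2^n ≤ 1e-09
(4 - (-3))/2^n ≤ 1e-09
7/2^n ≤ 1e-09
2^n ≥ 7000000000
n ≥ log₂(7000000000) = 32.70
n ≥ 33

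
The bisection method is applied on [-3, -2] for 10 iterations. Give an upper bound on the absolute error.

Bisection error bound: |error| ≤ (b-a)/2^n
|error| ≤ (-2 - (-3))/2^10 = 1/2^10
|error| ≤ 0.0009765625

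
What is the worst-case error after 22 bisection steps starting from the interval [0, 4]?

Bisection error bound: |error| ≤ (b-a)/2^n
|error| ≤ (4 - 0)/2^22 = 4/2^22
|error| ≤ 0.0000009537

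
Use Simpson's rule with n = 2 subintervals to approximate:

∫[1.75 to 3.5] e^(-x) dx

f(x) = e^(-x)
a = 1.75, b = 3.5, n = 2
h = (b - a)/n = 0.875000

Simpson's rule: (h/3)[f(x₀) + 4f(x₁) + 2f(x₂) + ... + f(xₙ)]

x_0 = 1.7500, f(x_0) = 0.173774, coefficient = 1
x_1 = 2.6250, f(x_1) = 0.072440, coefficient = 4
x_2 = 3.5000, f(x_2) = 0.030197, coefficient = 1

I ≈ (0.875000/3) × 0.493730 = 0.144005
Exact value: 0.143577
Error: 0.000428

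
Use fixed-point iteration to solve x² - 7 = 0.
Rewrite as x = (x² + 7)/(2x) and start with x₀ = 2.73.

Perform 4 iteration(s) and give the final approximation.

Equation: x² - 7 = 0
Fixed-point form: x = (x² + 7)/(2x)
x₀ = 2.73

x_1 = g(2.730000) = 2.647051
x_2 = g(2.647051) = 2.645752
x_3 = g(2.645752) = 2.645751
x_4 = g(2.645751) = 2.645751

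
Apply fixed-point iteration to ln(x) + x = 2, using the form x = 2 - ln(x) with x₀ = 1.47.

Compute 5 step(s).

Equation: ln(x) + x = 2
Fixed-point form: x = 2 - ln(x)
x₀ = 1.47

x_1 = g(1.470000) = 1.614738
x_2 = g(1.614738) = 1.520828
x_3 = g(1.520828) = 1.580745
x_4 = g(1.580745) = 1.542104
x_5 = g(1.542104) = 1.566853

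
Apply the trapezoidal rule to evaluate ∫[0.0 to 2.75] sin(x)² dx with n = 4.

f(x) = sin(x)²
a = 0.0, b = 2.75, n = 4
h = (b - a)/n = 0.687500

Trapezoidal rule: (h/2)[f(x₀) + 2f(x₁) + 2f(x₂) + ... + f(xₙ)]

x_0 = 0.0000, f(x_0) = 0.000000, coefficient = 1
x_1 = 0.6875, f(x_1) = 0.402726, coefficient = 2
x_2 = 1.3750, f(x_2) = 0.962151, coefficient = 2
x_3 = 2.0625, f(x_3) = 0.777095, coefficient = 2
x_4 = 2.7500, f(x_4) = 0.145665, coefficient = 1

I ≈ (0.687500/2) × 4.429609 = 1.522678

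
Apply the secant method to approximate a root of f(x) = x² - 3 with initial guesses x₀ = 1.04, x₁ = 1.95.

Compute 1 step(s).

f(x) = x² - 3
x₀ = 1.04, x₁ = 1.95

Secant formula: x_{n+1} = x_n - f(x_n)(x_n - x_{n-1})/(f(x_n) - f(x_{n-1}))

Iteration 1:
  f(1.040000) = -1.918400
  f(1.950000) = 0.802500
  x_2 = 1.950000 - 0.802500×(1.950000 - 1.040000)/(0.802500 - (-1.918400))
       = 1.681605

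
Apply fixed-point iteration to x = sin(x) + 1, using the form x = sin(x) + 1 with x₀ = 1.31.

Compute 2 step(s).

Equation: x = sin(x) + 1
Fixed-point form: x = sin(x) + 1
x₀ = 1.31

x_1 = g(1.310000) = 1.966185
x_2 = g(1.966185) = 1.922847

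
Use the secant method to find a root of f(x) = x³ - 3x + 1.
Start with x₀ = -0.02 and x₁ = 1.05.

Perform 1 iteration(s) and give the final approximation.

f(x) = x³ - 3x + 1
x₀ = -0.02, x₁ = 1.05

Secant formula: x_{n+1} = x_n - f(x_n)(x_n - x_{n-1})/(f(x_n) - f(x_{n-1}))

Iteration 1:
  f(-0.020000) = 1.059992
  f(1.050000) = -0.992375
  x_2 = 1.050000 - (-0.992375)×(1.050000 - (-0.020000))/(-0.992375 - 1.059992)
       = 0.532626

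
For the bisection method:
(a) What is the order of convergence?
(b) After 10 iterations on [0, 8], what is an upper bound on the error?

(a) Bisection has linear (order 1) convergence; the error is halved each step.

(b) Error bound = (b-a)/2^n = (8 - 0)/2^{10}
    = 8/2^{10}

(a) 1 (linear); (b) error ≤ 7.81e-03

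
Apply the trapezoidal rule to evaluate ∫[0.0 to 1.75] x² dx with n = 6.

f(x) = x²
a = 0.0, b = 1.75, n = 6
h = (b - a)/n = 0.291667

Trapezoidal rule: (h/2)[f(x₀) + 2f(x₁) + 2f(x₂) + ... + f(xₙ)]

x_0 = 0.0000, f(x_0) = 0.000000, coefficient = 1
x_1 = 0.2917, f(x_1) = 0.085069, coefficient = 2
x_2 = 0.5833, f(x_2) = 0.340278, coefficient = 2
x_3 = 0.8750, f(x_3) = 0.765625, coefficient = 2
x_4 = 1.1667, f(x_4) = 1.361111, coefficient = 2
x_5 = 1.4583, f(x_5) = 2.126736, coefficient = 2
x_6 = 1.7500, f(x_6) = 3.062500, coefficient = 1

I ≈ (0.291667/2) × 12.420139 = 1.811270
Exact value: 1.786458
Error: 0.024812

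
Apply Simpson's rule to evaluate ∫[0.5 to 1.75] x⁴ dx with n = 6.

f(x) = x⁴
a = 0.5, b = 1.75, n = 6
h = (b - a)/n = 0.208333

Simpson's rule: (h/3)[f(x₀) + 4f(x₁) + 2f(x₂) + ... + f(xₙ)]

x_0 = 0.5000, f(x_0) = 0.062500, coefficient = 1
x_1 = 0.7083, f(x_1) = 0.251739, coefficient = 4
x_2 = 0.9167, f(x_2) = 0.706067, coefficient = 2
x_3 = 1.1250, f(x_3) = 1.601807, coefficient = 4
x_4 = 1.3333, f(x_4) = 3.160494, coefficient = 2
x_5 = 1.5417, f(x_5) = 5.648875, coefficient = 4
x_6 = 1.7500, f(x_6) = 9.378906, coefficient = 1

I ≈ (0.208333/3) × 47.184209 = 3.276681
Exact value: 3.276367
Error: 0.000314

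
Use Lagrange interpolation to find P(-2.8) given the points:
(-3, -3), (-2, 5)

Lagrange interpolation formula:
P(x) = Σ yᵢ × Lᵢ(x)
where Lᵢ(x) = Π_{j≠i} (x - xⱼ)/(xᵢ - xⱼ)

L_0(-2.8) = (-2.8 - (-2))/(-3 - (-2)) = 0.800000
L_1(-2.8) = (-2.8 - (-3))/(-2 - (-3)) = 0.200000

P(-2.8) = (-3)×L_0(-2.8) + 5×L_1(-2.8)
P(-2.8) = -1.400000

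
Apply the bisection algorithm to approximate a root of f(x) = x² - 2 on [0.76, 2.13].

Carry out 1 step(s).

f(x) = x² - 2
Initial interval: [0.76, 2.13]

Iteration 1:
  c_1 = (0.760000 + 2.130000)/2 = 1.445000
  f(c_1) = f(1.445000) = 0.088025
  f(a) × f(c) < 0, new interval: [0.760000, 1.445000]

After 1 iteration(s), the approximation is c_1 = 1.445000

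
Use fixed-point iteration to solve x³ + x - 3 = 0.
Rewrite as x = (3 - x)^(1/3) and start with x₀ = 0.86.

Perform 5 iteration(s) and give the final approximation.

Equation: x³ + x - 3 = 0
Fixed-point form: x = (3 - x)^(1/3)
x₀ = 0.86

x_1 = g(0.860000) = 1.288659
x_2 = g(1.288659) = 1.196131
x_3 = g(1.196131) = 1.217311
x_4 = g(1.217311) = 1.212528
x_5 = g(1.212528) = 1.213612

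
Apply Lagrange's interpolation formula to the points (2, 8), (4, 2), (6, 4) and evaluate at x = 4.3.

Lagrange interpolation formula:
P(x) = Σ yᵢ × Lᵢ(x)
where Lᵢ(x) = Π_{j≠i} (x - xⱼ)/(xᵢ - xⱼ)

L_0(4.3) = (4.3 - 4)/(2 - 4) × (4.3 - 6)/(2 - 6) = -0.063750
L_1(4.3) = (4.3 - 2)/(4 - 2) × (4.3 - 6)/(4 - 6) = 0.977500
L_2(4.3) = (4.3 - 2)/(6 - 2) × (4.3 - 4)/(6 - 4) = 0.086250

P(4.3) = 8×L_0(4.3) + 2×L_1(4.3) + 4×L_2(4.3)
P(4.3) = 1.790000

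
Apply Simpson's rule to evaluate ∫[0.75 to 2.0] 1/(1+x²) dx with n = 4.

f(x) = 1/(1+x²)
a = 0.75, b = 2.0, n = 4
h = (b - a)/n = 0.312500

Simpson's rule: (h/3)[f(x₀) + 4f(x₁) + 2f(x₂) + ... + f(xₙ)]

x_0 = 0.7500, f(x_0) = 0.640000, coefficient = 1
x_1 = 1.0625, f(x_1) = 0.469725, coefficient = 4
x_2 = 1.3750, f(x_2) = 0.345946, coefficient = 2
x_3 = 1.6875, f(x_3) = 0.259898, coefficient = 4
x_4 = 2.0000, f(x_4) = 0.200000, coefficient = 1

I ≈ (0.312500/3) × 4.450385 = 0.463582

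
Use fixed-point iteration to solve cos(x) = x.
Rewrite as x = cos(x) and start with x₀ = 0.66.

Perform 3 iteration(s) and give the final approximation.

Equation: cos(x) = x
Fixed-point form: x = cos(x)
x₀ = 0.66

x_1 = g(0.660000) = 0.789992
x_2 = g(0.789992) = 0.703851
x_3 = g(0.703851) = 0.762356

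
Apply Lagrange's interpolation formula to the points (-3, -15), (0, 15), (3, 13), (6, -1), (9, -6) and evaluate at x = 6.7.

Lagrange interpolation formula:
P(x) = Σ yᵢ × Lᵢ(x)
where Lᵢ(x) = Π_{j≠i} (x - xⱼ)/(xᵢ - xⱼ)

L_0(6.7) = (6.7 - 0)/(-3 - 0) × (6.7 - 3)/(-3 - 3) × (6.7 - 6)/(-3 - 6) × (6.7 - 9)/(-3 - 9) = -0.020531
L_1(6.7) = (6.7 - (-3))/(0 - (-3)) × (6.7 - 3)/(0 - 3) × (6.7 - 6)/(0 - 6) × (6.7 - 9)/(0 - 9) = 0.118895
L_2(6.7) = (6.7 - (-3))/(3 - (-3)) × (6.7 - 0)/(3 - 0) × (6.7 - 6)/(3 - 6) × (6.7 - 9)/(3 - 9) = -0.322944
L_3(6.7) = (6.7 - (-3))/(6 - (-3)) × (6.7 - 0)/(6 - 0) × (6.7 - 3)/(6 - 3) × (6.7 - 9)/(6 - 9) = 1.137994
L_4(6.7) = (6.7 - (-3))/(9 - (-3)) × (6.7 - 0)/(9 - 0) × (6.7 - 3)/(9 - 3) × (6.7 - 6)/(9 - 6) = 0.086586

P(6.7) = (-15)×L_0(6.7) + 15×L_1(6.7) + 13×L_2(6.7) + (-1)×L_3(6.7) + (-6)×L_4(6.7)
P(6.7) = -3.764401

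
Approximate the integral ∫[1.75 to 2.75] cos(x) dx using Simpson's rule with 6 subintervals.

f(x) = cos(x)
a = 1.75, b = 2.75, n = 6
h = (b - a)/n = 0.166667

Simpson's rule: (h/3)[f(x₀) + 4f(x₁) + 2f(x₂) + ... + f(xₙ)]

x_0 = 1.7500, f(x_0) = -0.178246, coefficient = 1
x_1 = 1.9167, f(x_1) = -0.339016, coefficient = 4
x_2 = 2.0833, f(x_2) = -0.490390, coefficient = 2
x_3 = 2.2500, f(x_3) = -0.628174, coefficient = 4
x_4 = 2.4167, f(x_4) = -0.748549, coefficient = 2
x_5 = 2.5833, f(x_5) = -0.848178, coefficient = 4
x_6 = 2.7500, f(x_6) = -0.924302, coefficient = 1

I ≈ (0.166667/3) × -10.841896 = -0.602328
Exact value: -0.602325
Error: 0.000003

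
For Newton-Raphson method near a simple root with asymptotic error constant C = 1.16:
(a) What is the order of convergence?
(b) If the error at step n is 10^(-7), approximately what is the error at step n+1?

(a) Newton-Raphson has quadratic (order 2) convergence near simple roots.
    This means |e_{n+1}| ≈ C|e_n|².

(b) With |e_n| = 10^(-7) and C = 1.16:
    |e_{n+1}| ≈ 1.16 × (10^(-7))² = 1.16 × 10^(-14)

(a) 2 (quadratic); (b) |e_{n+1}| ≈ 1.160e-14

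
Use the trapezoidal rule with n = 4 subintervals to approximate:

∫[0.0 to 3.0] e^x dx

f(x) = e^x
a = 0.0, b = 3.0, n = 4
h = (b - a)/n = 0.750000

Trapezoidal rule: (h/2)[f(x₀) + 2f(x₁) + 2f(x₂) + ... + f(xₙ)]

x_0 = 0.0000, f(x_0) = 1.000000, coefficient = 1
x_1 = 0.7500, f(x_1) = 2.117000, coefficient = 2
x_2 = 1.5000, f(x_2) = 4.481689, coefficient = 2
x_3 = 2.2500, f(x_3) = 9.487736, coefficient = 2
x_4 = 3.0000, f(x_4) = 20.085537, coefficient = 1

I ≈ (0.750000/2) × 53.258387 = 19.971895
Exact value: 19.085537
Error: 0.886358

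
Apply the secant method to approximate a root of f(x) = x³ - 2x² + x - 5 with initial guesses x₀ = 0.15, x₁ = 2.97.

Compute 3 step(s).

f(x) = x³ - 2x² + x - 5
x₀ = 0.15, x₁ = 2.97

Secant formula: x_{n+1} = x_n - f(x_n)(x_n - x_{n-1})/(f(x_n) - f(x_{n-1}))

Iteration 1:
  f(0.150000) = -4.891625
  f(2.970000) = 6.526273
  x_2 = 2.970000 - 6.526273×(2.970000 - 0.150000)/(6.526273 - (-4.891625))
       = 1.358137
Iteration 2:
  f(2.970000) = 6.526273
  f(1.358137) = -4.825803
  x_3 = 1.358137 - (-4.825803)×(1.358137 - 2.970000)/(-4.825803 - 6.526273)
       = 2.043345
Iteration 3:
  f(1.358137) = -4.825803
  f(2.043345) = -2.775679
  x_4 = 2.043345 - (-2.775679)×(2.043345 - 1.358137)/(-2.775679 - (-4.825803))
       = 2.971054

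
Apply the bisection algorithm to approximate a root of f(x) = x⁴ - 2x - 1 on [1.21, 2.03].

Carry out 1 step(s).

f(x) = x⁴ - 2x - 1
Initial interval: [1.21, 2.03]

Iteration 1:
  c_1 = (1.210000 + 2.030000)/2 = 1.620000
  f(c_1) = f(1.620000) = 2.647475
  f(a) × f(c) < 0, new interval: [1.210000, 1.620000]

After 1 iteration(s), the approximation is c_1 = 1.620000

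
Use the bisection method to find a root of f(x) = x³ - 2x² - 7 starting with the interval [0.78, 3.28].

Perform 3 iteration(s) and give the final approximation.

f(x) = x³ - 2x² - 7
Initial interval: [0.78, 3.28]

Iteration 1:
  c_1 = (0.780000 + 3.280000)/2 = 2.030000
  f(c_1) = f(2.030000) = -6.876373
  f(a) × f(c) ≥ 0, new interval: [2.030000, 3.280000]
Iteration 2:
  c_2 = (2.030000 + 3.280000)/2 = 2.655000
  f(c_2) = f(2.655000) = -2.382889
  f(a) × f(c) ≥ 0, new interval: [2.655000, 3.280000]
Iteration 3:
  c_3 = (2.655000 + 3.280000)/2 = 2.967500
  f(c_3) = f(2.967500) = 1.519859
  f(a) × f(c) < 0, new interval: [2.655000, 2.967500]

After 3 iteration(s), the approximation is c_3 = 2.967500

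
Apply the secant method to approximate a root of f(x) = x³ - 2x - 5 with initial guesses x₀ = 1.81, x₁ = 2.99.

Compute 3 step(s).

f(x) = x³ - 2x - 5
x₀ = 1.81, x₁ = 2.99

Secant formula: x_{n+1} = x_n - f(x_n)(x_n - x_{n-1})/(f(x_n) - f(x_{n-1}))

Iteration 1:
  f(1.810000) = -2.690259
  f(2.990000) = 15.750899
  x_2 = 2.990000 - 15.750899×(2.990000 - 1.810000)/(15.750899 - (-2.690259))
       = 1.982142
Iteration 2:
  f(2.990000) = 15.750899
  f(1.982142) = -1.176668
  x_3 = 1.982142 - (-1.176668)×(1.982142 - 2.990000)/(-1.176668 - 15.750899)
       = 2.052201
Iteration 3:
  f(1.982142) = -1.176668
  f(2.052201) = -0.461503
  x_4 = 2.052201 - (-0.461503)×(2.052201 - 1.982142)/(-0.461503 - (-1.176668))
       = 2.097410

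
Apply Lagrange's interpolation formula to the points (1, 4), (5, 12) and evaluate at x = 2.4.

Lagrange interpolation formula:
P(x) = Σ yᵢ × Lᵢ(x)
where Lᵢ(x) = Π_{j≠i} (x - xⱼ)/(xᵢ - xⱼ)

L_0(2.4) = (2.4 - 5)/(1 - 5) = 0.650000
L_1(2.4) = (2.4 - 1)/(5 - 1) = 0.350000

P(2.4) = 4×L_0(2.4) + 12×L_1(2.4)
P(2.4) = 6.800000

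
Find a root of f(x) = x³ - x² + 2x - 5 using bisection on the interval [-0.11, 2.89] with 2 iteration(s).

f(x) = x³ - x² + 2x - 5
Initial interval: [-0.11, 2.89]

Iteration 1:
  c_1 = (-0.110000 + 2.890000)/2 = 1.390000
  f(c_1) = f(1.390000) = -1.466481
  f(a) × f(c) ≥ 0, new interval: [1.390000, 2.890000]
Iteration 2:
  c_2 = (1.390000 + 2.890000)/2 = 2.140000
  f(c_2) = f(2.140000) = 4.500744
  f(a) × f(c) < 0, new interval: [1.390000, 2.140000]

After 2 iteration(s), the approximation is c_2 = 2.140000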